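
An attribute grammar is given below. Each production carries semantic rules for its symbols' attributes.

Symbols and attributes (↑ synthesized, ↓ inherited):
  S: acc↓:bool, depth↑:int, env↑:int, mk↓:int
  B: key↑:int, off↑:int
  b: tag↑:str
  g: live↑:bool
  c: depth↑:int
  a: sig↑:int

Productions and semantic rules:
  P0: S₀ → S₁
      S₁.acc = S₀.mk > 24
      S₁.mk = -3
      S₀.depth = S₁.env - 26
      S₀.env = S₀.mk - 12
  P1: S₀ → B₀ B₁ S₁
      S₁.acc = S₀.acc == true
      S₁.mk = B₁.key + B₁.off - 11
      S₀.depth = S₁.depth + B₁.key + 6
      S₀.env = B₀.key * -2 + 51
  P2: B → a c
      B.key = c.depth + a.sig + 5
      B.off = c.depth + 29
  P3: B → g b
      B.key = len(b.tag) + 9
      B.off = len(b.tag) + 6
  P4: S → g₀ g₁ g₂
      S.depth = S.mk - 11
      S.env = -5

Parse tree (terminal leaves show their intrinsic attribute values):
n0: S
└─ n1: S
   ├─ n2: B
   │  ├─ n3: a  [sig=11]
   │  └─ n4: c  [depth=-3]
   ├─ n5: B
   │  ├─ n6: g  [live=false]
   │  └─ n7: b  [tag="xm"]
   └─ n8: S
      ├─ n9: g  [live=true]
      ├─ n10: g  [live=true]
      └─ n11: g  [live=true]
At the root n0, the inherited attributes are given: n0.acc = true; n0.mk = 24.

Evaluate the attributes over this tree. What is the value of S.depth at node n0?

-1

1. n0.acc = true  [given at root]
2. n0.mk = 24  [given at root]
3. n1.acc = false  [S₀.mk > 24]
4. n1.mk = -3  [-3]
5. n3.sig = 11  [terminal]
6. n4.depth = -3  [terminal]
7. n2.key = 13  [c.depth + a.sig + 5]
8. n2.off = 26  [c.depth + 29]
9. n6.live = false  [terminal]
10. n7.tag = "xm"  [terminal]
11. n5.key = 11  [len(b.tag) + 9]
12. n5.off = 8  [len(b.tag) + 6]
13. n8.acc = false  [S₀.acc == true]
14. n8.mk = 8  [B₁.key + B₁.off - 11]
15. n9.live = true  [terminal]
16. n10.live = true  [terminal]
17. n11.live = true  [terminal]
18. n8.depth = -3  [S.mk - 11]
19. n8.env = -5  [-5]
20. n1.depth = 14  [S₁.depth + B₁.key + 6]
21. n1.env = 25  [B₀.key * -2 + 51]
22. n0.depth = -1  [S₁.env - 26]
23. n0.env = 12  [S₀.mk - 12]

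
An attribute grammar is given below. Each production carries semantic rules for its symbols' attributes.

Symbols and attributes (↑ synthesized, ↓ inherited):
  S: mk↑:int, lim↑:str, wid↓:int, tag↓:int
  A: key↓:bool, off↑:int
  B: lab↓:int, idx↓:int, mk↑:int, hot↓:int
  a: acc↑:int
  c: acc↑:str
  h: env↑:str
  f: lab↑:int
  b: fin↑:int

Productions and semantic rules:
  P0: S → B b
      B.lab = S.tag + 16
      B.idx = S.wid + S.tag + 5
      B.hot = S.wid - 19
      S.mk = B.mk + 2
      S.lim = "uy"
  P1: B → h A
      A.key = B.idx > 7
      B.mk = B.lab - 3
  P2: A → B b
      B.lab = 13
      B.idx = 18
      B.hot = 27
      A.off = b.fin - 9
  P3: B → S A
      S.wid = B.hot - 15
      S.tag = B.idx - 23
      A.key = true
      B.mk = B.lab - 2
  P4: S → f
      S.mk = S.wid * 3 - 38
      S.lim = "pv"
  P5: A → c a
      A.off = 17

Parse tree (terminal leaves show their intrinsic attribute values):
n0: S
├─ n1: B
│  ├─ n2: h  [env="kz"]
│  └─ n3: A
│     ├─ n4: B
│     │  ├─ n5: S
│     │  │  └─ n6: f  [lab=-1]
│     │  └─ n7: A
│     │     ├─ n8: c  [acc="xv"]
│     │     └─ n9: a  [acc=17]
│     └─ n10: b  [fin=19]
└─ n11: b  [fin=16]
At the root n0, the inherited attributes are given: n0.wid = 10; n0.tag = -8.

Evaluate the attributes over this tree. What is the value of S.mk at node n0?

1. n0.wid = 10  [given at root]
2. n0.tag = -8  [given at root]
3. n1.lab = 8  [S.tag + 16]
4. n1.idx = 7  [S.wid + S.tag + 5]
5. n1.hot = -9  [S.wid - 19]
6. n2.env = "kz"  [terminal]
7. n3.key = false  [B.idx > 7]
8. n4.lab = 13  [13]
9. n4.idx = 18  [18]
10. n4.hot = 27  [27]
11. n5.wid = 12  [B.hot - 15]
12. n5.tag = -5  [B.idx - 23]
13. n6.lab = -1  [terminal]
14. n5.mk = -2  [S.wid * 3 - 38]
15. n5.lim = "pv"  ["pv"]
16. n7.key = true  [true]
17. n8.acc = "xv"  [terminal]
18. n9.acc = 17  [terminal]
19. n7.off = 17  [17]
20. n4.mk = 11  [B.lab - 2]
21. n10.fin = 19  [terminal]
22. n3.off = 10  [b.fin - 9]
23. n1.mk = 5  [B.lab - 3]
24. n11.fin = 16  [terminal]
25. n0.mk = 7  [B.mk + 2]
26. n0.lim = "uy"  ["uy"]

7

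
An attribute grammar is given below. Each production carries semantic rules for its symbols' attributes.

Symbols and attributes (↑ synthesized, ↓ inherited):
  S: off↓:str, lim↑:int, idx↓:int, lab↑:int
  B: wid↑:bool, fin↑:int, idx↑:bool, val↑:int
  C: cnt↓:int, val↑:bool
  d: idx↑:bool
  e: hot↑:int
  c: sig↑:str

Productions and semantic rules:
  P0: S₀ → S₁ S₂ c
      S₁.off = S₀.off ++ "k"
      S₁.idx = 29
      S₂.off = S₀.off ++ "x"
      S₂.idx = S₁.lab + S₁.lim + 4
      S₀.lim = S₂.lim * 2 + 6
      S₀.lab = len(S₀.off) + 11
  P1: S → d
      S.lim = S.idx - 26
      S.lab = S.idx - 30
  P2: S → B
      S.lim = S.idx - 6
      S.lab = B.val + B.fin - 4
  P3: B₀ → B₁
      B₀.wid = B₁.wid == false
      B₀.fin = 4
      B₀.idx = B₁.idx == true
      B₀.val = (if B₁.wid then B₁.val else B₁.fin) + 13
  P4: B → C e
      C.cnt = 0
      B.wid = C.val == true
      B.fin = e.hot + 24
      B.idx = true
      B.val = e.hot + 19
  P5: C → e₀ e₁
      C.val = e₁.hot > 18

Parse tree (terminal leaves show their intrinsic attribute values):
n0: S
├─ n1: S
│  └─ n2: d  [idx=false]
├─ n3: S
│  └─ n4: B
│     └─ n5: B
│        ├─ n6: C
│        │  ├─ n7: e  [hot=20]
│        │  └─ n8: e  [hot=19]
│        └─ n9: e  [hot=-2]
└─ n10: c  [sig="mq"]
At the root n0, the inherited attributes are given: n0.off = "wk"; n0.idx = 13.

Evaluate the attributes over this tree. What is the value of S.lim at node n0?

1. n0.off = "wk"  [given at root]
2. n0.idx = 13  [given at root]
3. n1.off = "wkk"  [S₀.off ++ "k"]
4. n1.idx = 29  [29]
5. n2.idx = false  [terminal]
6. n1.lim = 3  [S.idx - 26]
7. n1.lab = -1  [S.idx - 30]
8. n3.off = "wkx"  [S₀.off ++ "x"]
9. n3.idx = 6  [S₁.lab + S₁.lim + 4]
10. n6.cnt = 0  [0]
11. n7.hot = 20  [terminal]
12. n8.hot = 19  [terminal]
13. n6.val = true  [e₁.hot > 18]
14. n9.hot = -2  [terminal]
15. n5.wid = true  [C.val == true]
16. n5.fin = 22  [e.hot + 24]
17. n5.idx = true  [true]
18. n5.val = 17  [e.hot + 19]
19. n4.wid = false  [B₁.wid == false]
20. n4.fin = 4  [4]
21. n4.idx = true  [B₁.idx == true]
22. n4.val = 30  [(if B₁.wid then B₁.val else B₁.fin) + 13]
23. n3.lim = 0  [S.idx - 6]
24. n3.lab = 30  [B.val + B.fin - 4]
25. n10.sig = "mq"  [terminal]
26. n0.lim = 6  [S₂.lim * 2 + 6]
27. n0.lab = 13  [len(S₀.off) + 11]

6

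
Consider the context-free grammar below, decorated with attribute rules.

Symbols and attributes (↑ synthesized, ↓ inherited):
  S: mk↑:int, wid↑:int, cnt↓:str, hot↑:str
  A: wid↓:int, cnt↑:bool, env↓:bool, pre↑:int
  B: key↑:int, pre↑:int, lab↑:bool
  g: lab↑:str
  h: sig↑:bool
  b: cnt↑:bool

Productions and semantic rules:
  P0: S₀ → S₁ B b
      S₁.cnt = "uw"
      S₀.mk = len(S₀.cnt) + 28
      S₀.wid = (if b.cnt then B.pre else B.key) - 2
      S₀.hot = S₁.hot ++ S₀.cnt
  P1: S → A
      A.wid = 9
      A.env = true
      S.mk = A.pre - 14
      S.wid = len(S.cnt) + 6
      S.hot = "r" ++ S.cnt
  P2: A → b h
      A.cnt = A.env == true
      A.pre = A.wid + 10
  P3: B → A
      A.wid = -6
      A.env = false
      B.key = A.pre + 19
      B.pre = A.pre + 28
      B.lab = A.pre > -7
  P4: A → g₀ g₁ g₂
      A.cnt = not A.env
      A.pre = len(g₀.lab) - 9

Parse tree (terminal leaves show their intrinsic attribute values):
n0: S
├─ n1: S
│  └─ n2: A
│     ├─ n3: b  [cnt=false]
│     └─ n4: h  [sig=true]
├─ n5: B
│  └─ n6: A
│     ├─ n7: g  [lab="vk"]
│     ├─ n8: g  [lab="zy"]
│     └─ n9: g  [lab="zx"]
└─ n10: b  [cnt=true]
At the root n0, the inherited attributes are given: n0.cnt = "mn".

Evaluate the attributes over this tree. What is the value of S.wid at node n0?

1. n0.cnt = "mn"  [given at root]
2. n1.cnt = "uw"  ["uw"]
3. n2.wid = 9  [9]
4. n2.env = true  [true]
5. n3.cnt = false  [terminal]
6. n4.sig = true  [terminal]
7. n2.cnt = true  [A.env == true]
8. n2.pre = 19  [A.wid + 10]
9. n1.mk = 5  [A.pre - 14]
10. n1.wid = 8  [len(S.cnt) + 6]
11. n1.hot = "ruw"  ["r" ++ S.cnt]
12. n6.wid = -6  [-6]
13. n6.env = false  [false]
14. n7.lab = "vk"  [terminal]
15. n8.lab = "zy"  [terminal]
16. n9.lab = "zx"  [terminal]
17. n6.cnt = true  [not A.env]
18. n6.pre = -7  [len(g₀.lab) - 9]
19. n5.key = 12  [A.pre + 19]
20. n5.pre = 21  [A.pre + 28]
21. n5.lab = false  [A.pre > -7]
22. n10.cnt = true  [terminal]
23. n0.mk = 30  [len(S₀.cnt) + 28]
24. n0.wid = 19  [(if b.cnt then B.pre else B.key) - 2]
25. n0.hot = "ruwmn"  [S₁.hot ++ S₀.cnt]

19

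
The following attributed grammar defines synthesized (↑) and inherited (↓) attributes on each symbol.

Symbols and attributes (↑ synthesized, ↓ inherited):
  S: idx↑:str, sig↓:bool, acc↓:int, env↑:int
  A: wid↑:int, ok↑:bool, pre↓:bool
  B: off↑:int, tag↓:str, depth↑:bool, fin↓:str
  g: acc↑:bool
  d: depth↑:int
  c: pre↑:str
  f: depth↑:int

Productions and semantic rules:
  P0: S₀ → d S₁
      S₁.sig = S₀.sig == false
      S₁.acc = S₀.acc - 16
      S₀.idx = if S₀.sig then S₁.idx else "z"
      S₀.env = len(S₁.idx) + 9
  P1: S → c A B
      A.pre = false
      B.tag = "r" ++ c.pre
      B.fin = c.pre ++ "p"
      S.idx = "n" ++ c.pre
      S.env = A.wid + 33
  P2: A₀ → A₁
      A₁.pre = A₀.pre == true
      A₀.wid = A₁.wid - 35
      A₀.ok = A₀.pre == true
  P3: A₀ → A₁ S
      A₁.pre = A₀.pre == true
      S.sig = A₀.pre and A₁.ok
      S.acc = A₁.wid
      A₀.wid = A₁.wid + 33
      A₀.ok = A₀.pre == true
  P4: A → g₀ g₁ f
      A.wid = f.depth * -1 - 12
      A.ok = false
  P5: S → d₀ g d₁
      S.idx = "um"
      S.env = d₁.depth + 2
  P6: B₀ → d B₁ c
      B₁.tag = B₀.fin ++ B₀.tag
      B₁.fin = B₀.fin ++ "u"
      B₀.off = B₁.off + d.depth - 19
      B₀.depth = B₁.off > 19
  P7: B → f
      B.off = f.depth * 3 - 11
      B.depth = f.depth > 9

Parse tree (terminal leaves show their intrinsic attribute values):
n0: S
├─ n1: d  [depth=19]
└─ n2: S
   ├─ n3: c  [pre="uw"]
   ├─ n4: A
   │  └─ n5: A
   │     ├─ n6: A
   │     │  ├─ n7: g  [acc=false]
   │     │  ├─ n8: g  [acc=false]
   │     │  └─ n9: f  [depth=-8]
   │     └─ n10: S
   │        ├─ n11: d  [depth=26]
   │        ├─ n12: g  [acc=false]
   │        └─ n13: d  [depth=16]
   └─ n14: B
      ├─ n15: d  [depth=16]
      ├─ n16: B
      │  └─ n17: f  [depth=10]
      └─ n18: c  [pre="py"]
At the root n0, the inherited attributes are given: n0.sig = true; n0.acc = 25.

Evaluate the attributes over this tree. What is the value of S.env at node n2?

1. n0.sig = true  [given at root]
2. n0.acc = 25  [given at root]
3. n1.depth = 19  [terminal]
4. n2.sig = false  [S₀.sig == false]
5. n2.acc = 9  [S₀.acc - 16]
6. n3.pre = "uw"  [terminal]
7. n4.pre = false  [false]
8. n5.pre = false  [A₀.pre == true]
9. n6.pre = false  [A₀.pre == true]
10. n7.acc = false  [terminal]
11. n8.acc = false  [terminal]
12. n9.depth = -8  [terminal]
13. n6.wid = -4  [f.depth * -1 - 12]
14. n6.ok = false  [false]
15. n10.sig = false  [A₀.pre and A₁.ok]
16. n10.acc = -4  [A₁.wid]
17. n11.depth = 26  [terminal]
18. n12.acc = false  [terminal]
19. n13.depth = 16  [terminal]
20. n10.idx = "um"  ["um"]
21. n10.env = 18  [d₁.depth + 2]
22. n5.wid = 29  [A₁.wid + 33]
23. n5.ok = false  [A₀.pre == true]
24. n4.wid = -6  [A₁.wid - 35]
25. n4.ok = false  [A₀.pre == true]
26. n14.tag = "ruw"  ["r" ++ c.pre]
27. n14.fin = "uwp"  [c.pre ++ "p"]
28. n15.depth = 16  [terminal]
29. n16.tag = "uwpruw"  [B₀.fin ++ B₀.tag]
30. n16.fin = "uwpu"  [B₀.fin ++ "u"]
31. n17.depth = 10  [terminal]
32. n16.off = 19  [f.depth * 3 - 11]
33. n16.depth = true  [f.depth > 9]
34. n18.pre = "py"  [terminal]
35. n14.off = 16  [B₁.off + d.depth - 19]
36. n14.depth = false  [B₁.off > 19]
37. n2.idx = "nuw"  ["n" ++ c.pre]
38. n2.env = 27  [A.wid + 33]
39. n0.idx = "nuw"  [if S₀.sig then S₁.idx else "z"]
40. n0.env = 12  [len(S₁.idx) + 9]

27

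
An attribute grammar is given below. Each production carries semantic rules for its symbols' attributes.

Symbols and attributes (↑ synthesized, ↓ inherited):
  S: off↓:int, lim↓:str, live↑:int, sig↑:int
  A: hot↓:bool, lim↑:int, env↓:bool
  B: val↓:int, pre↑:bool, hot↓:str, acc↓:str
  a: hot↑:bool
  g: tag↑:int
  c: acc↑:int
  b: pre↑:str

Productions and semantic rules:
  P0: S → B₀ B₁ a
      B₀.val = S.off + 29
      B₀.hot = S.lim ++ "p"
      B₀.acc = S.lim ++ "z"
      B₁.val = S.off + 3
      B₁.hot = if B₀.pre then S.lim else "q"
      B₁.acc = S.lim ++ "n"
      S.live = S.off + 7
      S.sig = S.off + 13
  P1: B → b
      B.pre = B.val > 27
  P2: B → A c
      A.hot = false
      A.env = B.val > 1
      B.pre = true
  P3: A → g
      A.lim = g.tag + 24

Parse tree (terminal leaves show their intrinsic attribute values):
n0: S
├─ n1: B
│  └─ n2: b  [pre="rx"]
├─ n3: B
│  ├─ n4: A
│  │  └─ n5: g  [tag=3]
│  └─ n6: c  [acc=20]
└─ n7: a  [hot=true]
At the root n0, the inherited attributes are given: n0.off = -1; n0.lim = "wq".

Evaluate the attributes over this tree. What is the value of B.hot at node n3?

1. n0.off = -1  [given at root]
2. n0.lim = "wq"  [given at root]
3. n1.val = 28  [S.off + 29]
4. n1.hot = "wqp"  [S.lim ++ "p"]
5. n1.acc = "wqz"  [S.lim ++ "z"]
6. n2.pre = "rx"  [terminal]
7. n1.pre = true  [B.val > 27]
8. n3.val = 2  [S.off + 3]
9. n3.hot = "wq"  [if B₀.pre then S.lim else "q"]
10. n3.acc = "wqn"  [S.lim ++ "n"]
11. n4.hot = false  [false]
12. n4.env = true  [B.val > 1]
13. n5.tag = 3  [terminal]
14. n4.lim = 27  [g.tag + 24]
15. n6.acc = 20  [terminal]
16. n3.pre = true  [true]
17. n7.hot = true  [terminal]
18. n0.live = 6  [S.off + 7]
19. n0.sig = 12  [S.off + 13]

"wq"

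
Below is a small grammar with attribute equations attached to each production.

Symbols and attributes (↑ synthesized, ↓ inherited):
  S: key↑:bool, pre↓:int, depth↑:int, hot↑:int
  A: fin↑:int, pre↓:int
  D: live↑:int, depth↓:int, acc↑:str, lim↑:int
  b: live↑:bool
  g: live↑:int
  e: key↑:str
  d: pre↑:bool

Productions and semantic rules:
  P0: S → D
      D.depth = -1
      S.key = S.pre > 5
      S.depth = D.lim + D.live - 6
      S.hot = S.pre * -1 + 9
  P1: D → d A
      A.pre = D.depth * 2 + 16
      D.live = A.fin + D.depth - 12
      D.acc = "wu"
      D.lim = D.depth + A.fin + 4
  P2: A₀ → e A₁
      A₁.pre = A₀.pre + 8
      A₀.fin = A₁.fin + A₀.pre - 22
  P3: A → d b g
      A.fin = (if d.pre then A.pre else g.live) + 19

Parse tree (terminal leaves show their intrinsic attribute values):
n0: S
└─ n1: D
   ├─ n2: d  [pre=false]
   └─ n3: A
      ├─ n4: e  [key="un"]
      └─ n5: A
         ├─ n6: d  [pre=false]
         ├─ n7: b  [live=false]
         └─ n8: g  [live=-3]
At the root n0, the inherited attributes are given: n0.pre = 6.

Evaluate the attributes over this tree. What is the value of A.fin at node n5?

16

1. n0.pre = 6  [given at root]
2. n1.depth = -1  [-1]
3. n2.pre = false  [terminal]
4. n3.pre = 14  [D.depth * 2 + 16]
5. n4.key = "un"  [terminal]
6. n5.pre = 22  [A₀.pre + 8]
7. n6.pre = false  [terminal]
8. n7.live = false  [terminal]
9. n8.live = -3  [terminal]
10. n5.fin = 16  [(if d.pre then A.pre else g.live) + 19]
11. n3.fin = 8  [A₁.fin + A₀.pre - 22]
12. n1.live = -5  [A.fin + D.depth - 12]
13. n1.acc = "wu"  ["wu"]
14. n1.lim = 11  [D.depth + A.fin + 4]
15. n0.key = true  [S.pre > 5]
16. n0.depth = 0  [D.lim + D.live - 6]
17. n0.hot = 3  [S.pre * -1 + 9]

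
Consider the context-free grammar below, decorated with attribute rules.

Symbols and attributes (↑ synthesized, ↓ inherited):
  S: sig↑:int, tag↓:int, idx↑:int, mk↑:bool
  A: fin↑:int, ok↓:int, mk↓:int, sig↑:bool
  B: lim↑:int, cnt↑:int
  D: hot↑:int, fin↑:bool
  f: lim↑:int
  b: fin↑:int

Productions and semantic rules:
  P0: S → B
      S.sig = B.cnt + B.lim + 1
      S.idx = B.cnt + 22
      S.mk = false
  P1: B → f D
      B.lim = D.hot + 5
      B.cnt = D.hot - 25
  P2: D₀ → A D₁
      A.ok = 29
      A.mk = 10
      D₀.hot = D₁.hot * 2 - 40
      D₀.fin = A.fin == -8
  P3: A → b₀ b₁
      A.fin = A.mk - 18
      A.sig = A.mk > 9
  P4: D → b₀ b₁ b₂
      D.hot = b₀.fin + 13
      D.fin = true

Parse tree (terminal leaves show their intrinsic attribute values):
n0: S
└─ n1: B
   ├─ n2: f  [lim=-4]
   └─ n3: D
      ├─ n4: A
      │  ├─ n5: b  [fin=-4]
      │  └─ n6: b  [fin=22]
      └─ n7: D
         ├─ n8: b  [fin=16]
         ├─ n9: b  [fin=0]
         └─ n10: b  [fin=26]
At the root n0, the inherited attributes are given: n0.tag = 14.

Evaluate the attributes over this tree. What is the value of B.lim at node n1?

1. n0.tag = 14  [given at root]
2. n2.lim = -4  [terminal]
3. n4.ok = 29  [29]
4. n4.mk = 10  [10]
5. n5.fin = -4  [terminal]
6. n6.fin = 22  [terminal]
7. n4.fin = -8  [A.mk - 18]
8. n4.sig = true  [A.mk > 9]
9. n8.fin = 16  [terminal]
10. n9.fin = 0  [terminal]
11. n10.fin = 26  [terminal]
12. n7.hot = 29  [b₀.fin + 13]
13. n7.fin = true  [true]
14. n3.hot = 18  [D₁.hot * 2 - 40]
15. n3.fin = true  [A.fin == -8]
16. n1.lim = 23  [D.hot + 5]
17. n1.cnt = -7  [D.hot - 25]
18. n0.sig = 17  [B.cnt + B.lim + 1]
19. n0.idx = 15  [B.cnt + 22]
20. n0.mk = false  [false]

23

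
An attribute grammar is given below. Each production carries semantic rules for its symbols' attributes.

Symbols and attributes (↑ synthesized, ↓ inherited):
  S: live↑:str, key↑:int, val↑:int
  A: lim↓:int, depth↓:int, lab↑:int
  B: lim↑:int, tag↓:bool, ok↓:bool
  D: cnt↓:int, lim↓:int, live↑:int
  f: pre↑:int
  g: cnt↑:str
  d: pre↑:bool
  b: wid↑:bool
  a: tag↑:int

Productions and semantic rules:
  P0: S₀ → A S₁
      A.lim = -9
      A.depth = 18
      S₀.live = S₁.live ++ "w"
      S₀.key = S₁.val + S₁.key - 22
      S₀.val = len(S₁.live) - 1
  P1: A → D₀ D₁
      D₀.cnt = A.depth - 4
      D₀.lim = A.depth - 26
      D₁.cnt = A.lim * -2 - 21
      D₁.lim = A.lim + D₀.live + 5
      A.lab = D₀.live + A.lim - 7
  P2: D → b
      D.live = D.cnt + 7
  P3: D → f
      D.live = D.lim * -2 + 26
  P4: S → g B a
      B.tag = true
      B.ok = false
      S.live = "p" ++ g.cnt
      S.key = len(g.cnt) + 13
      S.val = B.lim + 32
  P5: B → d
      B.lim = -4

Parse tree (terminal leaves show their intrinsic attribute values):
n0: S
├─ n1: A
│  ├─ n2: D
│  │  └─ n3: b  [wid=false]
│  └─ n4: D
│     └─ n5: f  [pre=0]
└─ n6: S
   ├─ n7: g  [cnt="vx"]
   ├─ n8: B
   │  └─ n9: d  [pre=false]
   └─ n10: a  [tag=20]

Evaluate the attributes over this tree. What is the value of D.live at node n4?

1. n1.lim = -9  [-9]
2. n1.depth = 18  [18]
3. n2.cnt = 14  [A.depth - 4]
4. n2.lim = -8  [A.depth - 26]
5. n3.wid = false  [terminal]
6. n2.live = 21  [D.cnt + 7]
7. n4.cnt = -3  [A.lim * -2 - 21]
8. n4.lim = 17  [A.lim + D₀.live + 5]
9. n5.pre = 0  [terminal]
10. n4.live = -8  [D.lim * -2 + 26]
11. n1.lab = 5  [D₀.live + A.lim - 7]
12. n7.cnt = "vx"  [terminal]
13. n8.tag = true  [true]
14. n8.ok = false  [false]
15. n9.pre = false  [terminal]
16. n8.lim = -4  [-4]
17. n10.tag = 20  [terminal]
18. n6.live = "pvx"  ["p" ++ g.cnt]
19. n6.key = 15  [len(g.cnt) + 13]
20. n6.val = 28  [B.lim + 32]
21. n0.live = "pvxw"  [S₁.live ++ "w"]
22. n0.key = 21  [S₁.val + S₁.key - 22]
23. n0.val = 2  [len(S₁.live) - 1]

-8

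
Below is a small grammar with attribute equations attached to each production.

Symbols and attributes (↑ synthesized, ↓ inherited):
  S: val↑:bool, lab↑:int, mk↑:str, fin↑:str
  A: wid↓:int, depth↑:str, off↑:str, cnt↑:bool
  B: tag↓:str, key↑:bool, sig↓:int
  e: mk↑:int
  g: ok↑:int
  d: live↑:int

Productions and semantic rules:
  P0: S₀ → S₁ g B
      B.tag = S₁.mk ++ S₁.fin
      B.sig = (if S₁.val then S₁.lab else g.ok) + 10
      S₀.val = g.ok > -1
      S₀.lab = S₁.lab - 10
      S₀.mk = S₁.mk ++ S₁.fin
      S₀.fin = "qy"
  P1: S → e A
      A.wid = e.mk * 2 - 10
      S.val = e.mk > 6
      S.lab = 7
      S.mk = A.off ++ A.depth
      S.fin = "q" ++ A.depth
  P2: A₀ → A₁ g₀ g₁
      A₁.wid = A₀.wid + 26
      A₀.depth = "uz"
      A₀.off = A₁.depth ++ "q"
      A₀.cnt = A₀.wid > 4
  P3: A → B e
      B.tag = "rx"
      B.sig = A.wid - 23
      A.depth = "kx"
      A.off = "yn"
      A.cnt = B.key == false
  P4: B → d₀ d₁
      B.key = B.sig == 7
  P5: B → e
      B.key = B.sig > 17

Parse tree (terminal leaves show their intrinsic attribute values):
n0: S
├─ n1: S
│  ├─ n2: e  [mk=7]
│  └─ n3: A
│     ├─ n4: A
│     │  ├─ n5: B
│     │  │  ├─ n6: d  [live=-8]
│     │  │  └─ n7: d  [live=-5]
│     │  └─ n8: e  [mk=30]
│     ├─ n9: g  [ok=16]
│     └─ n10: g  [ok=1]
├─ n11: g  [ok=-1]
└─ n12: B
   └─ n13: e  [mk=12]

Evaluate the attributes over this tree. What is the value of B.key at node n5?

1. n2.mk = 7  [terminal]
2. n3.wid = 4  [e.mk * 2 - 10]
3. n4.wid = 30  [A₀.wid + 26]
4. n5.tag = "rx"  ["rx"]
5. n5.sig = 7  [A.wid - 23]
6. n6.live = -8  [terminal]
7. n7.live = -5  [terminal]
8. n5.key = true  [B.sig == 7]
9. n8.mk = 30  [terminal]
10. n4.depth = "kx"  ["kx"]
11. n4.off = "yn"  ["yn"]
12. n4.cnt = false  [B.key == false]
13. n9.ok = 16  [terminal]
14. n10.ok = 1  [terminal]
15. n3.depth = "uz"  ["uz"]
16. n3.off = "kxq"  [A₁.depth ++ "q"]
17. n3.cnt = false  [A₀.wid > 4]
18. n1.val = true  [e.mk > 6]
19. n1.lab = 7  [7]
20. n1.mk = "kxquz"  [A.off ++ A.depth]
21. n1.fin = "quz"  ["q" ++ A.depth]
22. n11.ok = -1  [terminal]
23. n12.tag = "kxquzquz"  [S₁.mk ++ S₁.fin]
24. n12.sig = 17  [(if S₁.val then S₁.lab else g.ok) + 10]
25. n13.mk = 12  [terminal]
26. n12.key = false  [B.sig > 17]
27. n0.val = false  [g.ok > -1]
28. n0.lab = -3  [S₁.lab - 10]
29. n0.mk = "kxquzquz"  [S₁.mk ++ S₁.fin]
30. n0.fin = "qy"  ["qy"]

true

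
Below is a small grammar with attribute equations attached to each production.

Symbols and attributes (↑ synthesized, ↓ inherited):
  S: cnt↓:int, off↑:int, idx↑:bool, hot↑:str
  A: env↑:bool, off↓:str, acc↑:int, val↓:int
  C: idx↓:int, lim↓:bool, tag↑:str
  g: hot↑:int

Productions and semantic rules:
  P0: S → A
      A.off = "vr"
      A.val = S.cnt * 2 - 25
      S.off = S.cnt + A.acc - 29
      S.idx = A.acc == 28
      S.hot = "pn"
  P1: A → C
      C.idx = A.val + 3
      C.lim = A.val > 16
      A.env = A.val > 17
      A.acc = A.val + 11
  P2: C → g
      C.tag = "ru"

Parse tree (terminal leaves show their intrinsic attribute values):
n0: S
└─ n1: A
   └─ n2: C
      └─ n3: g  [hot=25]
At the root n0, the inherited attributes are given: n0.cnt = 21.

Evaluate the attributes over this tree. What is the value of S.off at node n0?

1. n0.cnt = 21  [given at root]
2. n1.off = "vr"  ["vr"]
3. n1.val = 17  [S.cnt * 2 - 25]
4. n2.idx = 20  [A.val + 3]
5. n2.lim = true  [A.val > 16]
6. n3.hot = 25  [terminal]
7. n2.tag = "ru"  ["ru"]
8. n1.env = false  [A.val > 17]
9. n1.acc = 28  [A.val + 11]
10. n0.off = 20  [S.cnt + A.acc - 29]
11. n0.idx = true  [A.acc == 28]
12. n0.hot = "pn"  ["pn"]

20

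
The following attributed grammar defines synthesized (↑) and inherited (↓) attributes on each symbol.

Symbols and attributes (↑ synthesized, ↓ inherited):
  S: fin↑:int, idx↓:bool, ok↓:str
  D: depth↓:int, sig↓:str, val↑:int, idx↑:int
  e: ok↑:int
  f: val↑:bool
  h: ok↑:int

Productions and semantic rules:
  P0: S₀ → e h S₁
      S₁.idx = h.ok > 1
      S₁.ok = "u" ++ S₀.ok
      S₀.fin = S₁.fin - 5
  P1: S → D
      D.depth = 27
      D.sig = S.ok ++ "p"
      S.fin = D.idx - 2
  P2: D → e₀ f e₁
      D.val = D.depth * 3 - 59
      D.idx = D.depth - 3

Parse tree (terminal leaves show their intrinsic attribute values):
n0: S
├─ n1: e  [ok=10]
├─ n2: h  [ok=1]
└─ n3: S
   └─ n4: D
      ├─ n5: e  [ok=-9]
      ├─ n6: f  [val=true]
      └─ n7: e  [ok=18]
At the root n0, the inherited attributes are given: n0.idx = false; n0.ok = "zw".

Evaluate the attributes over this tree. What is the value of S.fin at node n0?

1. n0.idx = false  [given at root]
2. n0.ok = "zw"  [given at root]
3. n1.ok = 10  [terminal]
4. n2.ok = 1  [terminal]
5. n3.idx = false  [h.ok > 1]
6. n3.ok = "uzw"  ["u" ++ S₀.ok]
7. n4.depth = 27  [27]
8. n4.sig = "uzwp"  [S.ok ++ "p"]
9. n5.ok = -9  [terminal]
10. n6.val = true  [terminal]
11. n7.ok = 18  [terminal]
12. n4.val = 22  [D.depth * 3 - 59]
13. n4.idx = 24  [D.depth - 3]
14. n3.fin = 22  [D.idx - 2]
15. n0.fin = 17  [S₁.fin - 5]

17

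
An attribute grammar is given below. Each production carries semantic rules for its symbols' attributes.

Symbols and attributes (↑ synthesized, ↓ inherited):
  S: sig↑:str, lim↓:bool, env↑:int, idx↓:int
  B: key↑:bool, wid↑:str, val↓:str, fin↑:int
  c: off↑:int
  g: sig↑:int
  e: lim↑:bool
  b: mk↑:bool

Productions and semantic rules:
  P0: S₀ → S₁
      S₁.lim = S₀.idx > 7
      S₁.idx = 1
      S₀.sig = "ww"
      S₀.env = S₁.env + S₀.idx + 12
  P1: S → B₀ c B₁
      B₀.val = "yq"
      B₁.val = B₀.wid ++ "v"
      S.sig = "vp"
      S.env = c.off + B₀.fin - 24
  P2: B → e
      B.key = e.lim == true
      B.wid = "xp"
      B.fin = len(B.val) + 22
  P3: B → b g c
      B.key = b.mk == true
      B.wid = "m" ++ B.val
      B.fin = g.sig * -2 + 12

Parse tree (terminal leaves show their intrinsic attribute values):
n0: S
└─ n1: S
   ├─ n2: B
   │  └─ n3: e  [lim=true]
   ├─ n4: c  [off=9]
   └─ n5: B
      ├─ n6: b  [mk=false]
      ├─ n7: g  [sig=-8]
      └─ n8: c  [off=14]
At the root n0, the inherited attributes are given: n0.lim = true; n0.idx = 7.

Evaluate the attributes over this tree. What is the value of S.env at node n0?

28

1. n0.lim = true  [given at root]
2. n0.idx = 7  [given at root]
3. n1.lim = false  [S₀.idx > 7]
4. n1.idx = 1  [1]
5. n2.val = "yq"  ["yq"]
6. n3.lim = true  [terminal]
7. n2.key = true  [e.lim == true]
8. n2.wid = "xp"  ["xp"]
9. n2.fin = 24  [len(B.val) + 22]
10. n4.off = 9  [terminal]
11. n5.val = "xpv"  [B₀.wid ++ "v"]
12. n6.mk = false  [terminal]
13. n7.sig = -8  [terminal]
14. n8.off = 14  [terminal]
15. n5.key = false  [b.mk == true]
16. n5.wid = "mxpv"  ["m" ++ B.val]
17. n5.fin = 28  [g.sig * -2 + 12]
18. n1.sig = "vp"  ["vp"]
19. n1.env = 9  [c.off + B₀.fin - 24]
20. n0.sig = "ww"  ["ww"]
21. n0.env = 28  [S₁.env + S₀.idx + 12]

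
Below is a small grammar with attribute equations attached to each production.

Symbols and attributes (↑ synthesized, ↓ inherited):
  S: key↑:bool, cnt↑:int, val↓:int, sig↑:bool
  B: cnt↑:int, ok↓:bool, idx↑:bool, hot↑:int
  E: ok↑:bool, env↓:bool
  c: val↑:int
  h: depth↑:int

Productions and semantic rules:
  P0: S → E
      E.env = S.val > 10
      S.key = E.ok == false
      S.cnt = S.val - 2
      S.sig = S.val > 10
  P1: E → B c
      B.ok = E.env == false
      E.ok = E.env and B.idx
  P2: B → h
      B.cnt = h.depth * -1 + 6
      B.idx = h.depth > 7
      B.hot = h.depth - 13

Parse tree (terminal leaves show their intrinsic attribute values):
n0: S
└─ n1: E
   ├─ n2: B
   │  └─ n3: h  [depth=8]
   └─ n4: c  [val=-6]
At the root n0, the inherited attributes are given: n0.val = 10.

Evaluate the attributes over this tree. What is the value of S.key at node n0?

true

1. n0.val = 10  [given at root]
2. n1.env = false  [S.val > 10]
3. n2.ok = true  [E.env == false]
4. n3.depth = 8  [terminal]
5. n2.cnt = -2  [h.depth * -1 + 6]
6. n2.idx = true  [h.depth > 7]
7. n2.hot = -5  [h.depth - 13]
8. n4.val = -6  [terminal]
9. n1.ok = false  [E.env and B.idx]
10. n0.key = true  [E.ok == false]
11. n0.cnt = 8  [S.val - 2]
12. n0.sig = false  [S.val > 10]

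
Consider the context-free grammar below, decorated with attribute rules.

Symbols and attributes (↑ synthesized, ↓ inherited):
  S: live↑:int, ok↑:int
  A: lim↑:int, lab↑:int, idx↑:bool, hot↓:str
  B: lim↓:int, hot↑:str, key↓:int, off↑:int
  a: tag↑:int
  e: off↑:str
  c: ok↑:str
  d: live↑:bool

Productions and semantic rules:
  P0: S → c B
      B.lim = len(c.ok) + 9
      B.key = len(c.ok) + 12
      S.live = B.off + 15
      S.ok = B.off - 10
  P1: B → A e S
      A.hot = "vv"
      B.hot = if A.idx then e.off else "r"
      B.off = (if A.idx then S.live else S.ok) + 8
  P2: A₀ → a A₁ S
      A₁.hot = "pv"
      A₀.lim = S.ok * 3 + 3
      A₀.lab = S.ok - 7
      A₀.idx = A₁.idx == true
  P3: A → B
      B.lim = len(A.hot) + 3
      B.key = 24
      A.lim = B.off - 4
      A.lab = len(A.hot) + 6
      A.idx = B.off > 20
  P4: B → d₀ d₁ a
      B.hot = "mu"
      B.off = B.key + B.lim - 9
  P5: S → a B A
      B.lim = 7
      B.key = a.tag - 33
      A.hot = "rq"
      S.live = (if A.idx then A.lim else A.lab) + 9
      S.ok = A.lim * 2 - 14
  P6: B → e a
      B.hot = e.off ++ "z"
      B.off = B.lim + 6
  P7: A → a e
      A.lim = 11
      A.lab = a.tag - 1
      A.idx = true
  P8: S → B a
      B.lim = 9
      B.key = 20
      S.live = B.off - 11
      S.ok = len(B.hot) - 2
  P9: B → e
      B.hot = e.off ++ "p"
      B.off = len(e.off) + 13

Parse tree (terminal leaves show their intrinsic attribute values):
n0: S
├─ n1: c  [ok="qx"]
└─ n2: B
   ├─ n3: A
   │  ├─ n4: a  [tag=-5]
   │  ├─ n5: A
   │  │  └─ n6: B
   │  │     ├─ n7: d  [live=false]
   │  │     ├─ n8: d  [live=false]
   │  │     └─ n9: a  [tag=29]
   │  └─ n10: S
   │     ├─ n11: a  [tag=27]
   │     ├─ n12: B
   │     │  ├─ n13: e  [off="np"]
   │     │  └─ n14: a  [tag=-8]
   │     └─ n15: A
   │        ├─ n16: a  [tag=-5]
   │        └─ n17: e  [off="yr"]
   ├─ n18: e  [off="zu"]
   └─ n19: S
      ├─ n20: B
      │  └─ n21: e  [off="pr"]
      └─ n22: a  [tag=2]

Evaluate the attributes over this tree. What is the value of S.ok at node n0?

1. n1.ok = "qx"  [terminal]
2. n2.lim = 11  [len(c.ok) + 9]
3. n2.key = 14  [len(c.ok) + 12]
4. n3.hot = "vv"  ["vv"]
5. n4.tag = -5  [terminal]
6. n5.hot = "pv"  ["pv"]
7. n6.lim = 5  [len(A.hot) + 3]
8. n6.key = 24  [24]
9. n7.live = false  [terminal]
10. n8.live = false  [terminal]
11. n9.tag = 29  [terminal]
12. n6.hot = "mu"  ["mu"]
13. n6.off = 20  [B.key + B.lim - 9]
14. n5.lim = 16  [B.off - 4]
15. n5.lab = 8  [len(A.hot) + 6]
16. n5.idx = false  [B.off > 20]
17. n11.tag = 27  [terminal]
18. n12.lim = 7  [7]
19. n12.key = -6  [a.tag - 33]
20. n13.off = "np"  [terminal]
21. n14.tag = -8  [terminal]
22. n12.hot = "npz"  [e.off ++ "z"]
23. n12.off = 13  [B.lim + 6]
24. n15.hot = "rq"  ["rq"]
25. n16.tag = -5  [terminal]
26. n17.off = "yr"  [terminal]
27. n15.lim = 11  [11]
28. n15.lab = -6  [a.tag - 1]
29. n15.idx = true  [true]
30. n10.live = 20  [(if A.idx then A.lim else A.lab) + 9]
31. n10.ok = 8  [A.lim * 2 - 14]
32. n3.lim = 27  [S.ok * 3 + 3]
33. n3.lab = 1  [S.ok - 7]
34. n3.idx = false  [A₁.idx == true]
35. n18.off = "zu"  [terminal]
36. n20.lim = 9  [9]
37. n20.key = 20  [20]
38. n21.off = "pr"  [terminal]
39. n20.hot = "prp"  [e.off ++ "p"]
40. n20.off = 15  [len(e.off) + 13]
41. n22.tag = 2  [terminal]
42. n19.live = 4  [B.off - 11]
43. n19.ok = 1  [len(B.hot) - 2]
44. n2.hot = "r"  [if A.idx then e.off else "r"]
45. n2.off = 9  [(if A.idx then S.live else S.ok) + 8]
46. n0.live = 24  [B.off + 15]
47. n0.ok = -1  [B.off - 10]

-1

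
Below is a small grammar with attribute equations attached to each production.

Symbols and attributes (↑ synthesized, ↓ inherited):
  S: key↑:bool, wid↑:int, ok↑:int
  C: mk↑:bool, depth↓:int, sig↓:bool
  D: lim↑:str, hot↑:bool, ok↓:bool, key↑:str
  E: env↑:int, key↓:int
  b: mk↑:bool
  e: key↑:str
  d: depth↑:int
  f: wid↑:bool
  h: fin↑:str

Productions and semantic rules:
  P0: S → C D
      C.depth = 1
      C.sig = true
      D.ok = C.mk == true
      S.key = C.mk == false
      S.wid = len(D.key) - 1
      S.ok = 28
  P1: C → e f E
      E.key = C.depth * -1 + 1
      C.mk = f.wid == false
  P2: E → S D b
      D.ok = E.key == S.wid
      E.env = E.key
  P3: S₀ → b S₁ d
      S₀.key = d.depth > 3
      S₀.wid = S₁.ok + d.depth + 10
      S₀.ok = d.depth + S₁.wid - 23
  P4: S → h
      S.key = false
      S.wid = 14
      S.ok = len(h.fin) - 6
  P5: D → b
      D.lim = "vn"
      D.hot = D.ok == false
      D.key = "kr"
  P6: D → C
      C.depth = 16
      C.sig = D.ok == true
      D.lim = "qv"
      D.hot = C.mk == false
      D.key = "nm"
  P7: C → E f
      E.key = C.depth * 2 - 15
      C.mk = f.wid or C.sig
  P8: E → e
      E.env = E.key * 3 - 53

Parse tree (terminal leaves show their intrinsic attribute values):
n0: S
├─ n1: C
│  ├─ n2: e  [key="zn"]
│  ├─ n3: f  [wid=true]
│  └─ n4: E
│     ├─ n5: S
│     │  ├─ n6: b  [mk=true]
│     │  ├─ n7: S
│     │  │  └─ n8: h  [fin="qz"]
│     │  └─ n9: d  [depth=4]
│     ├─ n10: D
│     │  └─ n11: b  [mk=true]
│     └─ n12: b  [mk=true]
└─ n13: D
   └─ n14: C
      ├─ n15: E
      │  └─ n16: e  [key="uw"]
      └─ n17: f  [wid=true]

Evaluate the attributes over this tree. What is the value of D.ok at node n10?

false

1. n1.depth = 1  [1]
2. n1.sig = true  [true]
3. n2.key = "zn"  [terminal]
4. n3.wid = true  [terminal]
5. n4.key = 0  [C.depth * -1 + 1]
6. n6.mk = true  [terminal]
7. n8.fin = "qz"  [terminal]
8. n7.key = false  [false]
9. n7.wid = 14  [14]
10. n7.ok = -4  [len(h.fin) - 6]
11. n9.depth = 4  [terminal]
12. n5.key = true  [d.depth > 3]
13. n5.wid = 10  [S₁.ok + d.depth + 10]
14. n5.ok = -5  [d.depth + S₁.wid - 23]
15. n10.ok = false  [E.key == S.wid]
16. n11.mk = true  [terminal]
17. n10.lim = "vn"  ["vn"]
18. n10.hot = true  [D.ok == false]
19. n10.key = "kr"  ["kr"]
20. n12.mk = true  [terminal]
21. n4.env = 0  [E.key]
22. n1.mk = false  [f.wid == false]
23. n13.ok = false  [C.mk == true]
24. n14.depth = 16  [16]
25. n14.sig = false  [D.ok == true]
26. n15.key = 17  [C.depth * 2 - 15]
27. n16.key = "uw"  [terminal]
28. n15.env = -2  [E.key * 3 - 53]
29. n17.wid = true  [terminal]
30. n14.mk = true  [f.wid or C.sig]
31. n13.lim = "qv"  ["qv"]
32. n13.hot = false  [C.mk == false]
33. n13.key = "nm"  ["nm"]
34. n0.key = true  [C.mk == false]
35. n0.wid = 1  [len(D.key) - 1]
36. n0.ok = 28  [28]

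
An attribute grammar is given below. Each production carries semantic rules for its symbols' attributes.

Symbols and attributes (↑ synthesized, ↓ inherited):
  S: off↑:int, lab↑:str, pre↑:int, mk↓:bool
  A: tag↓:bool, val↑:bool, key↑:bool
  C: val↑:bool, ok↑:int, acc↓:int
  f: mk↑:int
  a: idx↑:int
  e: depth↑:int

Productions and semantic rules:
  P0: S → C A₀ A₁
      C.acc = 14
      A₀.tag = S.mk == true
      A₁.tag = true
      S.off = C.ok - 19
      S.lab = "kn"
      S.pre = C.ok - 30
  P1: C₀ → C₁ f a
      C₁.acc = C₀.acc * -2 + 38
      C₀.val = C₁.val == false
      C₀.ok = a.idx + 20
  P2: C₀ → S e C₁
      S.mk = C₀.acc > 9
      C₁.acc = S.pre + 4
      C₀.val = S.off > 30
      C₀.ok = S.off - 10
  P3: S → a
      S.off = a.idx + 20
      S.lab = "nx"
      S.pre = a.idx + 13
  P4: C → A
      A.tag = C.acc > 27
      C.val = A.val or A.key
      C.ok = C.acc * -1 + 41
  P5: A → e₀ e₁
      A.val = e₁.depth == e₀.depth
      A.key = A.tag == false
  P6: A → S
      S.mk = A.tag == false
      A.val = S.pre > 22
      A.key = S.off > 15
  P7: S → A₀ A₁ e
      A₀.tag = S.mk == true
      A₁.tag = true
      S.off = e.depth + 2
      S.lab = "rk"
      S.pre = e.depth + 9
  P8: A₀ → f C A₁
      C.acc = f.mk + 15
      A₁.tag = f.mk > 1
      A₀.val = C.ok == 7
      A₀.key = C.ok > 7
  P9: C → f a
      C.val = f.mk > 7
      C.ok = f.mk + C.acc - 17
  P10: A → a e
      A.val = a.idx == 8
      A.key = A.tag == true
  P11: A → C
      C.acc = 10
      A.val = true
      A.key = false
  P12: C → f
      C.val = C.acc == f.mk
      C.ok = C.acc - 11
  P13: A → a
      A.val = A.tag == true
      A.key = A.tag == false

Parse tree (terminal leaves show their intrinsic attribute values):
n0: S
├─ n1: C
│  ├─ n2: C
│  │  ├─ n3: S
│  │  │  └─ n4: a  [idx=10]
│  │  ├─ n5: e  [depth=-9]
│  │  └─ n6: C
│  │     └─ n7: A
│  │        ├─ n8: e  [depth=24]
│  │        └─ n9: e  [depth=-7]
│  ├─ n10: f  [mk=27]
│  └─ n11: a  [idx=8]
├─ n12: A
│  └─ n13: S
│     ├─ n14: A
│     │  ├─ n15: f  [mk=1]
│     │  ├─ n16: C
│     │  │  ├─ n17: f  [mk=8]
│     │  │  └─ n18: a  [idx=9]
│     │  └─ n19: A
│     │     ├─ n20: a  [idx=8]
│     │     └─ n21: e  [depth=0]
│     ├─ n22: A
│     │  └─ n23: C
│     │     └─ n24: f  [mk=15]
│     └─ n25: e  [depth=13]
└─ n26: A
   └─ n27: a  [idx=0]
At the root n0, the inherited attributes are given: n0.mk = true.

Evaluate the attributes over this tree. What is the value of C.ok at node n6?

14

1. n0.mk = true  [given at root]
2. n1.acc = 14  [14]
3. n2.acc = 10  [C₀.acc * -2 + 38]
4. n3.mk = true  [C₀.acc > 9]
5. n4.idx = 10  [terminal]
6. n3.off = 30  [a.idx + 20]
7. n3.lab = "nx"  ["nx"]
8. n3.pre = 23  [a.idx + 13]
9. n5.depth = -9  [terminal]
10. n6.acc = 27  [S.pre + 4]
11. n7.tag = false  [C.acc > 27]
12. n8.depth = 24  [terminal]
13. n9.depth = -7  [terminal]
14. n7.val = false  [e₁.depth == e₀.depth]
15. n7.key = true  [A.tag == false]
16. n6.val = true  [A.val or A.key]
17. n6.ok = 14  [C.acc * -1 + 41]
18. n2.val = false  [S.off > 30]
19. n2.ok = 20  [S.off - 10]
20. n10.mk = 27  [terminal]
21. n11.idx = 8  [terminal]
22. n1.val = true  [C₁.val == false]
23. n1.ok = 28  [a.idx + 20]
24. n12.tag = true  [S.mk == true]
25. n13.mk = false  [A.tag == false]
26. n14.tag = false  [S.mk == true]
27. n15.mk = 1  [terminal]
28. n16.acc = 16  [f.mk + 15]
29. n17.mk = 8  [terminal]
30. n18.idx = 9  [terminal]
31. n16.val = true  [f.mk > 7]
32. n16.ok = 7  [f.mk + C.acc - 17]
33. n19.tag = false  [f.mk > 1]
34. n20.idx = 8  [terminal]
35. n21.depth = 0  [terminal]
36. n19.val = true  [a.idx == 8]
37. n19.key = false  [A.tag == true]
38. n14.val = true  [C.ok == 7]
39. n14.key = false  [C.ok > 7]
40. n22.tag = true  [true]
41. n23.acc = 10  [10]
42. n24.mk = 15  [terminal]
43. n23.val = false  [C.acc == f.mk]
44. n23.ok = -1  [C.acc - 11]
45. n22.val = true  [true]
46. n22.key = false  [false]
47. n25.depth = 13  [terminal]
48. n13.off = 15  [e.depth + 2]
49. n13.lab = "rk"  ["rk"]
50. n13.pre = 22  [e.depth + 9]
51. n12.val = false  [S.pre > 22]
52. n12.key = false  [S.off > 15]
53. n26.tag = true  [true]
54. n27.idx = 0  [terminal]
55. n26.val = true  [A.tag == true]
56. n26.key = false  [A.tag == false]
57. n0.off = 9  [C.ok - 19]
58. n0.lab = "kn"  ["kn"]
59. n0.pre = -2  [C.ok - 30]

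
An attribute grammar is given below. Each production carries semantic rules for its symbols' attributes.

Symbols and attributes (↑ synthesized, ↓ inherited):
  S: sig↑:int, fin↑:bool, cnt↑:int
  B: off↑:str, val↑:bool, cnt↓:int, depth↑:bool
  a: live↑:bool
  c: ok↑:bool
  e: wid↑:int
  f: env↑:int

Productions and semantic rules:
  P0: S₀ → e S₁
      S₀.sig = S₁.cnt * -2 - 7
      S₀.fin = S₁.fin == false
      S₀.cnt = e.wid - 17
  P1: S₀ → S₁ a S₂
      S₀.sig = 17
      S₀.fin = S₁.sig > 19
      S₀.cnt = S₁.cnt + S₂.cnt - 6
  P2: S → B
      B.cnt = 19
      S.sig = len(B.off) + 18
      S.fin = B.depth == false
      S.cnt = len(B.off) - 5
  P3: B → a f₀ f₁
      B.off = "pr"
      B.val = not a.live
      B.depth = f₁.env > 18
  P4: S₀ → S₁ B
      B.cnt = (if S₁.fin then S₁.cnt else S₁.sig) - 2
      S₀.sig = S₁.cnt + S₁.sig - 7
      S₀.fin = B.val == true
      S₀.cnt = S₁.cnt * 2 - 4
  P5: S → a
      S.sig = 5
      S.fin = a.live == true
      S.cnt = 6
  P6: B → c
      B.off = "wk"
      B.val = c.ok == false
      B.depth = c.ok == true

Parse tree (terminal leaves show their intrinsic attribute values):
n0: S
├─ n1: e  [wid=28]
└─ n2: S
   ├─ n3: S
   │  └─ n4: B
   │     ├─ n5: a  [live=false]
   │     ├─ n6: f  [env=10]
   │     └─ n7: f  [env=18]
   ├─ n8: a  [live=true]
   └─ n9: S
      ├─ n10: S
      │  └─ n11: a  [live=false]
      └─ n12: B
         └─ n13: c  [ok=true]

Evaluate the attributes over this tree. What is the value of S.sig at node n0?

-5

1. n1.wid = 28  [terminal]
2. n4.cnt = 19  [19]
3. n5.live = false  [terminal]
4. n6.env = 10  [terminal]
5. n7.env = 18  [terminal]
6. n4.off = "pr"  ["pr"]
7. n4.val = true  [not a.live]
8. n4.depth = false  [f₁.env > 18]
9. n3.sig = 20  [len(B.off) + 18]
10. n3.fin = true  [B.depth == false]
11. n3.cnt = -3  [len(B.off) - 5]
12. n8.live = true  [terminal]
13. n11.live = false  [terminal]
14. n10.sig = 5  [5]
15. n10.fin = false  [a.live == true]
16. n10.cnt = 6  [6]
17. n12.cnt = 3  [(if S₁.fin then S₁.cnt else S₁.sig) - 2]
18. n13.ok = true  [terminal]
19. n12.off = "wk"  ["wk"]
20. n12.val = false  [c.ok == false]
21. n12.depth = true  [c.ok == true]
22. n9.sig = 4  [S₁.cnt + S₁.sig - 7]
23. n9.fin = false  [B.val == true]
24. n9.cnt = 8  [S₁.cnt * 2 - 4]
25. n2.sig = 17  [17]
26. n2.fin = true  [S₁.sig > 19]
27. n2.cnt = -1  [S₁.cnt + S₂.cnt - 6]
28. n0.sig = -5  [S₁.cnt * -2 - 7]
29. n0.fin = false  [S₁.fin == false]
30. n0.cnt = 11  [e.wid - 17]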